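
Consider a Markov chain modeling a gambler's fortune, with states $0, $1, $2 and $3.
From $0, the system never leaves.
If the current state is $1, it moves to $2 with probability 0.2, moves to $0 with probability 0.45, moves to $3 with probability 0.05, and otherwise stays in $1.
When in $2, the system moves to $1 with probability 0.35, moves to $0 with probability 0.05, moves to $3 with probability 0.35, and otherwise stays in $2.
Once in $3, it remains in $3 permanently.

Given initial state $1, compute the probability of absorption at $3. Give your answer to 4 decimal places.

Let h(s) be the probability of absorption at $3 starting from transient state s. Then h($3) = 1 and h($0) = 0. By first-step analysis:
h($1) = 0.45·0 + 0.3·h($1) + 0.2·h($2) + 0.05·1
h($2) = 0.05·0 + 0.35·h($1) + 0.25·h($2) + 0.35·1
Solving: h($1) = 0.2363, h($2) = 0.5769.
Starting from $1, the probability is 0.2363.

0.2363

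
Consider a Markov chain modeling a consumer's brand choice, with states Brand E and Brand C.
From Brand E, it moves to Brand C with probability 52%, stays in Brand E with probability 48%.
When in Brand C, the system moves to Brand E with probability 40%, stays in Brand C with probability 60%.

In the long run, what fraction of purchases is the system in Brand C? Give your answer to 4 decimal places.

0.5652

Let the stationary distribution be π with π = πP and π_1 + π_2 = 1.
π_1 = 0.48·π_1 + 0.4·π_2
Solving with the normalization constraint gives π = (0.4348, 0.5652).
So the stationary probability of Brand C is 0.5652.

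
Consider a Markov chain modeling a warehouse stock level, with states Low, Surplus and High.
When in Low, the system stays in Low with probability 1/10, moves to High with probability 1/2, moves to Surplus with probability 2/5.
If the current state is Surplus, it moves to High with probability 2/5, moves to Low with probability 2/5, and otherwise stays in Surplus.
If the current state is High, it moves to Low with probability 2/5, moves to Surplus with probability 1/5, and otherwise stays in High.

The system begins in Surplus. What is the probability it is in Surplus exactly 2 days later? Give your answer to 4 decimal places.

0.2800

Sum over the intermediate state after 1 day:
P = P(Surplus→Low)·P(Low→Surplus) + P(Surplus→Surplus)·P(Surplus→Surplus) + P(Surplus→High)·P(High→Surplus)
  = 0.4×0.4 + 0.2×0.2 + 0.4×0.2
  = 0.1600 + 0.0400 + 0.0800 = 0.2800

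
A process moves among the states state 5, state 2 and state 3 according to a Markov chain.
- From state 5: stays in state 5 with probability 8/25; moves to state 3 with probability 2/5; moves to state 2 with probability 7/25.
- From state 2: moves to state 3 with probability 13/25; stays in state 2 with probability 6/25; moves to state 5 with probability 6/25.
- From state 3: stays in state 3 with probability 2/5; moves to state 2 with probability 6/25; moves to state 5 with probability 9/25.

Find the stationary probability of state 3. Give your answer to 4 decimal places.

0.4303

Let the stationary distribution be π with π = πP and π_1 + π_2 + π_3 = 1.
π_1 = 0.32·π_1 + 0.24·π_2 + 0.36·π_3
π_2 = 0.28·π_1 + 0.24·π_2 + 0.24·π_3
Solving with the normalization constraint gives π = (0.3170, 0.2527, 0.4303).
So the stationary probability of state 3 is 0.4303.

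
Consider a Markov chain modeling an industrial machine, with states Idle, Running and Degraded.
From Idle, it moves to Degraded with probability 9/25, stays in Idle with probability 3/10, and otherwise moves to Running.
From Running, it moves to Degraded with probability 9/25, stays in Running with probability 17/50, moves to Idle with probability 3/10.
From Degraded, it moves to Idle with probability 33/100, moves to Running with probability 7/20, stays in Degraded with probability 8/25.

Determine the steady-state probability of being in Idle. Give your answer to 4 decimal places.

0.3104

Let the stationary distribution be π with π = πP and π_1 + π_2 + π_3 = 1.
π_1 = 0.3·π_1 + 0.3·π_2 + 0.33·π_3
π_2 = 0.34·π_1 + 0.34·π_2 + 0.35·π_3
Solving with the normalization constraint gives π = (0.3104, 0.3435, 0.3462).
So the stationary probability of Idle is 0.3104.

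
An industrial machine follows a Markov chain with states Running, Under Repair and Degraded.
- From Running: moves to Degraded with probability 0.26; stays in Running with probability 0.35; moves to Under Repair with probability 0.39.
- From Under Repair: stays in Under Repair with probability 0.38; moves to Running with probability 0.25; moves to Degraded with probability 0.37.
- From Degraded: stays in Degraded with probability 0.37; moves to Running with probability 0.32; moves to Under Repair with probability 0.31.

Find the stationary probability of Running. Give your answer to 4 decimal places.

Let the stationary distribution be π with π = πP and π_1 + π_2 + π_3 = 1.
π_1 = 0.35·π_1 + 0.25·π_2 + 0.32·π_3
π_2 = 0.39·π_1 + 0.38·π_2 + 0.31·π_3
Solving with the normalization constraint gives π = (0.3040, 0.3595, 0.3366).
So the stationary probability of Running is 0.3040.

0.3040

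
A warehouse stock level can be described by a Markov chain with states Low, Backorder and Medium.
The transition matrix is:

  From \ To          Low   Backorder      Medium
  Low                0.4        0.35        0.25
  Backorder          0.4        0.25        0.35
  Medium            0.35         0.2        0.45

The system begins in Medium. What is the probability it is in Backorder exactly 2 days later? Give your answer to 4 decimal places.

Sum over the intermediate state after 1 day:
P = P(Medium→Low)·P(Low→Backorder) + P(Medium→Backorder)·P(Backorder→Backorder) + P(Medium→Medium)·P(Medium→Backorder)
  = 0.35×0.35 + 0.2×0.25 + 0.45×0.2
  = 0.1225 + 0.0500 + 0.0900 = 0.2625

0.2625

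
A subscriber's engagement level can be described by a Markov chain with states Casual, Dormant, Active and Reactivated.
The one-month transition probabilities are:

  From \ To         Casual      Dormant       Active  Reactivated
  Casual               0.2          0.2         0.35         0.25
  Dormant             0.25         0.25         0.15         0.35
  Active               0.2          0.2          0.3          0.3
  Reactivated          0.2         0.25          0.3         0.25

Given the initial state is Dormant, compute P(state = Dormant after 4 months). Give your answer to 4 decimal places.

0.2256

Propagate the distribution vector 4 months from Dormant.
After 0 months: (0.0000, 1.0000, 0.0000, 0.0000)
After 1 month: (0.2500, 0.2500, 0.1500, 0.3500)
After 2 months: (0.2125, 0.2300, 0.2750, 0.2825)
After 3 months: (0.2115, 0.2256, 0.2761, 0.2868)
After 4 months: (0.2113, 0.2256, 0.2767, 0.2864)
P(in Dormant after 4 months) = 0.2256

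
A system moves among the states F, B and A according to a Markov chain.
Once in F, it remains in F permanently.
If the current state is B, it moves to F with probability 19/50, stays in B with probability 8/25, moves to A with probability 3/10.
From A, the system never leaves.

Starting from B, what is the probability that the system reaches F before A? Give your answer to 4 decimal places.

0.5588

Let h(s) be the probability of absorption at F starting from transient state s. Then h(F) = 1 and h(A) = 0. By first-step analysis:
h(B) = 0.38·1 + 0.32·h(B) + 0.3·0
Solving: h(B) = 0.5588.
Starting from B, the probability is 0.5588.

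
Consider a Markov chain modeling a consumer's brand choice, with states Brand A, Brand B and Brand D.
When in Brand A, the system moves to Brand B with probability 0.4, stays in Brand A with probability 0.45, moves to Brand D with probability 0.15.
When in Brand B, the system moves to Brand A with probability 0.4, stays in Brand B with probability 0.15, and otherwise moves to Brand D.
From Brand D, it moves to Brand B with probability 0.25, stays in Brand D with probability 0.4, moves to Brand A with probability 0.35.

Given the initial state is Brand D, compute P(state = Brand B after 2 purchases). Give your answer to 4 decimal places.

Sum over the intermediate state after 1 purchase:
P = P(Brand D→Brand A)·P(Brand A→Brand B) + P(Brand D→Brand B)·P(Brand B→Brand B) + P(Brand D→Brand D)·P(Brand D→Brand B)
  = 0.35×0.4 + 0.25×0.15 + 0.4×0.25
  = 0.1400 + 0.0375 + 0.1000 = 0.2775

0.2775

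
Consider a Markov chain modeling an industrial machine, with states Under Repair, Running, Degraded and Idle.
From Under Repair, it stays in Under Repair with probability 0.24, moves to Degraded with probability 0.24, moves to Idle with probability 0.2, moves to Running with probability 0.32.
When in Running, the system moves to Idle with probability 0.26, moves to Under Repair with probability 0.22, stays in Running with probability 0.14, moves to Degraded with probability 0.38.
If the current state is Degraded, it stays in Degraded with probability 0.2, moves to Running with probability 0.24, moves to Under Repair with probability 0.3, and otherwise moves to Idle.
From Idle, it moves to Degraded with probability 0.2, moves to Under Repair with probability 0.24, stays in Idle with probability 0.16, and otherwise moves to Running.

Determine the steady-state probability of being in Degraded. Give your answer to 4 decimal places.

Let the stationary distribution be π with π = πP and π_1 + π_2 + π_3 + π_4 = 1.
π_1 = 0.24·π_1 + 0.22·π_2 + 0.3·π_3 + 0.24·π_4
π_2 = 0.32·π_1 + 0.14·π_2 + 0.24·π_3 + 0.4·π_4
π_3 = 0.24·π_1 + 0.38·π_2 + 0.2·π_3 + 0.2·π_4
Solving with the normalization constraint gives π = (0.2501, 0.2688, 0.2584, 0.2227).
So the stationary probability of Degraded is 0.2584.

0.2584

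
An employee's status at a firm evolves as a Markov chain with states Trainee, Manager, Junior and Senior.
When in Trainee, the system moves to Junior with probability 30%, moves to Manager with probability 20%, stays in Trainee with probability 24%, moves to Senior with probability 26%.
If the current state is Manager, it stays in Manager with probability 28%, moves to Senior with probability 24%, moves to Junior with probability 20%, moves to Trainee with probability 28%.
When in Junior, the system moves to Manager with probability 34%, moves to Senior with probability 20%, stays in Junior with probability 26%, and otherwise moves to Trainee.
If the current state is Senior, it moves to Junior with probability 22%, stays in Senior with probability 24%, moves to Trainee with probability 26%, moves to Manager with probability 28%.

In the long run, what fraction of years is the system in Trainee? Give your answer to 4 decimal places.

Let the stationary distribution be π with π = πP and π_1 + π_2 + π_3 + π_4 = 1.
π_1 = 0.24·π_1 + 0.28·π_2 + 0.2·π_3 + 0.26·π_4
π_2 = 0.2·π_1 + 0.28·π_2 + 0.34·π_3 + 0.28·π_4
π_3 = 0.3·π_1 + 0.2·π_2 + 0.26·π_3 + 0.22·π_4
Solving with the normalization constraint gives π = (0.2459, 0.2750, 0.2439, 0.2352).
So the stationary probability of Trainee is 0.2459.

0.2459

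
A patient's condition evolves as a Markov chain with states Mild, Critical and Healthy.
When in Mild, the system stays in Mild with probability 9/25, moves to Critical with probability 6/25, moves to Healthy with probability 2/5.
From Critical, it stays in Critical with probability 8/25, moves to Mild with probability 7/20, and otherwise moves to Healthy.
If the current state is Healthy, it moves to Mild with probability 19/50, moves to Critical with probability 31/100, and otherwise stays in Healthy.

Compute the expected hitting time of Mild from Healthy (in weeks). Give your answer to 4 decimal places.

2.6983

Let t(s) be the expected number of weeks to first reach Mild from state s, with t(Mild) = 0. Conditioning on the first week:
t(Critical) = 1 + 0.32·t(Critical) + 0.33·t(Healthy)
t(Healthy) = 1 + 0.31·t(Critical) + 0.31·t(Healthy)
Solving: t(Critical) = 2.7800, t(Healthy) = 2.6983.
Expected weeks from Healthy to Mild: 2.6983.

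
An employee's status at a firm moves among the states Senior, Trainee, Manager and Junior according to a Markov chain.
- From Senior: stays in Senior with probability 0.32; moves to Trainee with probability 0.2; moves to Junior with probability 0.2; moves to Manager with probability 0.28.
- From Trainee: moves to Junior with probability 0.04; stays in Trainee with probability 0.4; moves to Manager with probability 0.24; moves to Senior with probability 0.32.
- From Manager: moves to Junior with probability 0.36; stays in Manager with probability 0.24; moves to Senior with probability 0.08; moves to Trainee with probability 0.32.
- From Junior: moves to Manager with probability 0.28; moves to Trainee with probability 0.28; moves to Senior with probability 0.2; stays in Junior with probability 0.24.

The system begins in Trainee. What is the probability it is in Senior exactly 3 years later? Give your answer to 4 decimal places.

0.2378

Propagate the distribution vector 3 years from Trainee.
After 0 years: (0.0000, 1.0000, 0.0000, 0.0000)
After 1 year: (0.3200, 0.4000, 0.2400, 0.0400)
After 2 years: (0.2576, 0.3120, 0.2544, 0.1760)
After 3 years: (0.2378, 0.3070, 0.2573, 0.1978)
P(in Senior after 3 years) = 0.2378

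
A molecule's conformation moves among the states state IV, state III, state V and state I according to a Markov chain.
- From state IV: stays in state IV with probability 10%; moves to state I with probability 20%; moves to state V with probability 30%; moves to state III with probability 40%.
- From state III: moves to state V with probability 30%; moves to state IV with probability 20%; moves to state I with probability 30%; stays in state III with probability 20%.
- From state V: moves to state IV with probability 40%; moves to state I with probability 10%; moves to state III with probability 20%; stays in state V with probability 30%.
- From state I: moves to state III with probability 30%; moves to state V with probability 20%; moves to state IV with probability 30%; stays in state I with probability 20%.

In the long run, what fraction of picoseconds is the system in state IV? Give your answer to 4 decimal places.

0.2508

Let the stationary distribution be π with π = πP and π_1 + π_2 + π_3 + π_4 = 1.
π_1 = 0.1·π_1 + 0.2·π_2 + 0.4·π_3 + 0.3·π_4
π_2 = 0.4·π_1 + 0.2·π_2 + 0.2·π_3 + 0.3·π_4
π_3 = 0.3·π_1 + 0.3·π_2 + 0.3·π_3 + 0.2·π_4
Solving with the normalization constraint gives π = (0.2508, 0.2701, 0.2801, 0.1990).
So the stationary probability of state IV is 0.2508.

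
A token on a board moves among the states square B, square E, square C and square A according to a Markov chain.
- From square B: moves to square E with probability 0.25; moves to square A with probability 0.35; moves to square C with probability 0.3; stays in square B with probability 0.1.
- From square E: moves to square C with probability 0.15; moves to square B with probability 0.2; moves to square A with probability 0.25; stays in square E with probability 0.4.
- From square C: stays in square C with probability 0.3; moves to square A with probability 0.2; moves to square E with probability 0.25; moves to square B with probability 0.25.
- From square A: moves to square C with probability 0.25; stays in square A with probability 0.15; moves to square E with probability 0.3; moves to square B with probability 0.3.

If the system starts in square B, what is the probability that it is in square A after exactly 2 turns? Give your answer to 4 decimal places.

0.2100

Propagate the distribution vector 2 turns from square B.
After 0 turns: (1.0000, 0.0000, 0.0000, 0.0000)
After 1 turn: (0.1000, 0.2500, 0.3000, 0.3500)
After 2 turns: (0.2400, 0.3050, 0.2450, 0.2100)
P(in square A after 2 turns) = 0.2100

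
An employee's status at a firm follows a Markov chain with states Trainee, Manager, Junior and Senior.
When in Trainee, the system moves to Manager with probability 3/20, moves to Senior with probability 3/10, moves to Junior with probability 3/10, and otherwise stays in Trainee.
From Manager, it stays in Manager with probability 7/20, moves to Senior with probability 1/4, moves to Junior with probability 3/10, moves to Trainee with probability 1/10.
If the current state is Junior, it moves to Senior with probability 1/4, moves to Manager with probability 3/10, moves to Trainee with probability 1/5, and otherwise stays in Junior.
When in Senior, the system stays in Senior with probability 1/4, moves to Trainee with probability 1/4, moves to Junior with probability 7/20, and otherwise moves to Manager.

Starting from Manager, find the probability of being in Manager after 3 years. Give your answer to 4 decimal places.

0.2476

Propagate the distribution vector 3 years from Manager.
After 0 years: (0.0000, 1.0000, 0.0000, 0.0000)
After 1 year: (0.1000, 0.3500, 0.3000, 0.2500)
After 2 years: (0.1825, 0.2650, 0.2975, 0.2550)
After 3 years: (0.1954, 0.2476, 0.2979, 0.2591)
P(in Manager after 3 years) = 0.2476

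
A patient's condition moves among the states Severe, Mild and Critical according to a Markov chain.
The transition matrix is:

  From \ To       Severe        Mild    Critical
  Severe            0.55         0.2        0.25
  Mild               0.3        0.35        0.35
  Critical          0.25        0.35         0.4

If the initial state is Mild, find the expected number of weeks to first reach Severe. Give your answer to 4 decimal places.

Let t(s) be the expected number of weeks to first reach Severe from state s, with t(Severe) = 0. Conditioning on the first week:
t(Mild) = 1 + 0.35·t(Mild) + 0.35·t(Critical)
t(Critical) = 1 + 0.35·t(Mild) + 0.4·t(Critical)
Solving: t(Mild) = 3.5514, t(Critical) = 3.7383.
Expected weeks from Mild to Severe: 3.5514.

3.5514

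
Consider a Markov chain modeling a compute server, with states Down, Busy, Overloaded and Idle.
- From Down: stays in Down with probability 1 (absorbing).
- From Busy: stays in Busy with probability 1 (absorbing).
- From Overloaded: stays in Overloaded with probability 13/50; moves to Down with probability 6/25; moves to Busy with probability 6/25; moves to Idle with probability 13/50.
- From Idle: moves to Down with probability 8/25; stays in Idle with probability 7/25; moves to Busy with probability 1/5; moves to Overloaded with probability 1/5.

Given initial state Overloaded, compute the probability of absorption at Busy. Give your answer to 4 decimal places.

0.4676

Let h(s) be the probability of absorption at Busy starting from transient state s. Then h(Busy) = 1 and h(Down) = 0. By first-step analysis:
h(Overloaded) = 0.24·0 + 0.24·1 + 0.26·h(Overloaded) + 0.26·h(Idle)
h(Idle) = 0.32·0 + 0.2·1 + 0.2·h(Overloaded) + 0.28·h(Idle)
Solving: h(Overloaded) = 0.4676, h(Idle) = 0.4077.
Starting from Overloaded, the probability is 0.4676.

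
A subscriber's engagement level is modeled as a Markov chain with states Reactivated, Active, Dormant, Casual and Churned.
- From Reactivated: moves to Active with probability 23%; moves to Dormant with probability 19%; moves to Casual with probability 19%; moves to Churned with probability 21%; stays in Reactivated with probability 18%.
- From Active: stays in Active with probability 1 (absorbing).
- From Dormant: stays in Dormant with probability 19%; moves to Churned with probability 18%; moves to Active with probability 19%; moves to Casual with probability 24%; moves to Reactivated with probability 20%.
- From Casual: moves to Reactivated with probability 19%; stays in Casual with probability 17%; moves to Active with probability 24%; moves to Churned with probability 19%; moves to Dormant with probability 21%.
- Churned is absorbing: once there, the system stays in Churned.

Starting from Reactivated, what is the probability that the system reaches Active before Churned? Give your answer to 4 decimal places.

0.5282

Let h(s) be the probability of absorption at Active starting from transient state s. Then h(Active) = 1 and h(Churned) = 0. By first-step analysis:
h(Reactivated) = 0.18·h(Reactivated) + 0.23·1 + 0.19·h(Dormant) + 0.19·h(Casual) + 0.21·0
h(Dormant) = 0.2·h(Reactivated) + 0.19·1 + 0.19·h(Dormant) + 0.24·h(Casual) + 0.18·0
h(Casual) = 0.19·h(Reactivated) + 0.24·1 + 0.21·h(Dormant) + 0.17·h(Casual) + 0.19·0
Solving: h(Reactivated) = 0.5282, h(Dormant) = 0.5259, h(Casual) = 0.5431.
Starting from Reactivated, the probability is 0.5282.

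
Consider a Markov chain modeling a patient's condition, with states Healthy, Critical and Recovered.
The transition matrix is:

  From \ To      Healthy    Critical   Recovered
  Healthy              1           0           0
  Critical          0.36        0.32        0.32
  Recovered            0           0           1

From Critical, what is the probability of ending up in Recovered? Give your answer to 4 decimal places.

0.4706

Let h(s) be the probability of absorption at Recovered starting from transient state s. Then h(Recovered) = 1 and h(Healthy) = 0. By first-step analysis:
h(Critical) = 0.36·0 + 0.32·h(Critical) + 0.32·1
Solving: h(Critical) = 0.4706.
Starting from Critical, the probability is 0.4706.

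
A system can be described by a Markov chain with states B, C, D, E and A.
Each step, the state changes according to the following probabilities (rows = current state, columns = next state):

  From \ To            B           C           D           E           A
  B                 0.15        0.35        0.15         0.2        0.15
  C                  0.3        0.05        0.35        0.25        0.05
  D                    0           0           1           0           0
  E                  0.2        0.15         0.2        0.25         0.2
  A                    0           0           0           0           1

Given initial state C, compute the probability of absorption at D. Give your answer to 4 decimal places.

0.7082

Let h(s) be the probability of absorption at D starting from transient state s. Then h(D) = 1 and h(A) = 0. By first-step analysis:
h(B) = 0.15·h(B) + 0.35·h(C) + 0.15·1 + 0.2·h(E) + 0.15·0
h(C) = 0.3·h(B) + 0.05·h(C) + 0.35·1 + 0.25·h(E) + 0.05·0
h(E) = 0.2·h(B) + 0.15·h(C) + 0.2·1 + 0.25·h(E) + 0.2·0
Solving: h(B) = 0.6019, h(C) = 0.7082, h(E) = 0.5688.
Starting from C, the probability is 0.7082.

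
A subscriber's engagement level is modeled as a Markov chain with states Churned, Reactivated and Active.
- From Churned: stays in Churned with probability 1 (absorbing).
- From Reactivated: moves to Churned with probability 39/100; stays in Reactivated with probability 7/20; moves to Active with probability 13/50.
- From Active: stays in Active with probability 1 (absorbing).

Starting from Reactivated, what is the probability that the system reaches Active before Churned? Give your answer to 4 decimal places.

Let h(s) be the probability of absorption at Active starting from transient state s. Then h(Active) = 1 and h(Churned) = 0. By first-step analysis:
h(Reactivated) = 0.39·0 + 0.35·h(Reactivated) + 0.26·1
Solving: h(Reactivated) = 0.4000.
Starting from Reactivated, the probability is 0.4000.

0.4000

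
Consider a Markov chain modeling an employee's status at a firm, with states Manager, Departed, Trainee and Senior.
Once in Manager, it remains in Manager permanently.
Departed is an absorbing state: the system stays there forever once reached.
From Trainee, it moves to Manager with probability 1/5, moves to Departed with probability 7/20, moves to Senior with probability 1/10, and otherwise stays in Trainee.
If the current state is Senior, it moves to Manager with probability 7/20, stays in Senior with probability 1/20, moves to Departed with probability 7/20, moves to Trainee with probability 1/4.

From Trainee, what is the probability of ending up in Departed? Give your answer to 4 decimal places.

Let h(s) be the probability of absorption at Departed starting from transient state s. Then h(Departed) = 1 and h(Manager) = 0. By first-step analysis:
h(Trainee) = 0.2·0 + 0.35·1 + 0.35·h(Trainee) + 0.1·h(Senior)
h(Senior) = 0.35·0 + 0.35·1 + 0.25·h(Trainee) + 0.05·h(Senior)
Solving: h(Trainee) = 0.6203, h(Senior) = 0.5316.
Starting from Trainee, the probability is 0.6203.

0.6203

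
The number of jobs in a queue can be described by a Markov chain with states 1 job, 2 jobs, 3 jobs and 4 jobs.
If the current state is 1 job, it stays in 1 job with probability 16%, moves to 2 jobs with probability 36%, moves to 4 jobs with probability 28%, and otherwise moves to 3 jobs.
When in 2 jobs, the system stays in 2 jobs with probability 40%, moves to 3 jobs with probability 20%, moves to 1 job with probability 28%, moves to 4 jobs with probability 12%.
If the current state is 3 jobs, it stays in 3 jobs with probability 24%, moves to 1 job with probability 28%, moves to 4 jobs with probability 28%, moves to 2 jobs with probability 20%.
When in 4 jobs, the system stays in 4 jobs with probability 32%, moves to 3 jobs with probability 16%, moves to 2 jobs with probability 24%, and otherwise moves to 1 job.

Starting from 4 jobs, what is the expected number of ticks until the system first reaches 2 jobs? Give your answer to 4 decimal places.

3.8079

Let t(s) be the expected number of ticks to first reach 2 jobs from state s, with t(2 jobs) = 0. Conditioning on the first tick:
t(1 job) = 1 + 0.16·t(1 job) + 0.2·t(3 jobs) + 0.28·t(4 jobs)
t(3 jobs) = 1 + 0.28·t(1 job) + 0.24·t(3 jobs) + 0.28·t(4 jobs)
t(4 jobs) = 1 + 0.28·t(1 job) + 0.16·t(3 jobs) + 0.32·t(4 jobs)
Solving: t(1 job) = 3.4059, t(3 jobs) = 3.9735, t(4 jobs) = 3.8079.
Expected ticks from 4 jobs to 2 jobs: 3.8079.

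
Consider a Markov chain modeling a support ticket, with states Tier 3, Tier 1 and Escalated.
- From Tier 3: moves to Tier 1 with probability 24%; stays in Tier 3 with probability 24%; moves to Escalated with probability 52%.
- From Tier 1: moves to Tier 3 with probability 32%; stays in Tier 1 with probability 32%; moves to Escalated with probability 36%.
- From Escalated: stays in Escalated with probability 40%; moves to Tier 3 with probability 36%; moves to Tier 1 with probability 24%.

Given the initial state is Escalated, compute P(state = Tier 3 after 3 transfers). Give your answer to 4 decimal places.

Propagate the distribution vector 3 transfers from Escalated.
After 0 transfers: (0.0000, 0.0000, 1.0000)
After 1 transfer: (0.3600, 0.2400, 0.4000)
After 2 transfers: (0.3072, 0.2592, 0.4336)
After 3 transfers: (0.3128, 0.2607, 0.4265)
P(in Tier 3 after 3 transfers) = 0.3128

0.3128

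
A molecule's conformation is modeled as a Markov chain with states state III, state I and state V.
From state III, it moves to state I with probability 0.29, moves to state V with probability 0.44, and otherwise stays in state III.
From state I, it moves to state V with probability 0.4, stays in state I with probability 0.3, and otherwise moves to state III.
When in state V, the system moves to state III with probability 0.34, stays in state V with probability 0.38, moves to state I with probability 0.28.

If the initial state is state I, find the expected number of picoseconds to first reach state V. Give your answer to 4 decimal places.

Let t(s) be the expected number of picoseconds to first reach state V from state s, with t(state V) = 0. Conditioning on the first picosecond:
t(state III) = 1 + 0.27·t(state III) + 0.29·t(state I)
t(state I) = 1 + 0.3·t(state III) + 0.3·t(state I)
Solving: t(state III) = 2.3349, t(state I) = 2.4292.
Expected picoseconds from state I to state V: 2.4292.

2.4292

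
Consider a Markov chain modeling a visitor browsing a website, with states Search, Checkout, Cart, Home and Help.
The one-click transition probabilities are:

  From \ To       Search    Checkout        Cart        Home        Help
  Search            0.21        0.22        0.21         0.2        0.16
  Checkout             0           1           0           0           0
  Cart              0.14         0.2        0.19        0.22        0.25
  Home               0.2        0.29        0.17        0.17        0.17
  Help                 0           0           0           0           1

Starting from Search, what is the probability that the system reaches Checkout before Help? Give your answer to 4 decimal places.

0.5611

Let h(s) be the probability of absorption at Checkout starting from transient state s. Then h(Checkout) = 1 and h(Help) = 0. By first-step analysis:
h(Search) = 0.21·h(Search) + 0.22·1 + 0.21·h(Cart) + 0.2·h(Home) + 0.16·0
h(Cart) = 0.14·h(Search) + 0.2·1 + 0.19·h(Cart) + 0.22·h(Home) + 0.25·0
h(Home) = 0.2·h(Search) + 0.29·1 + 0.17·h(Cart) + 0.17·h(Home) + 0.17·0
Solving: h(Search) = 0.5611, h(Cart) = 0.5035, h(Home) = 0.5877.
Starting from Search, the probability is 0.5611.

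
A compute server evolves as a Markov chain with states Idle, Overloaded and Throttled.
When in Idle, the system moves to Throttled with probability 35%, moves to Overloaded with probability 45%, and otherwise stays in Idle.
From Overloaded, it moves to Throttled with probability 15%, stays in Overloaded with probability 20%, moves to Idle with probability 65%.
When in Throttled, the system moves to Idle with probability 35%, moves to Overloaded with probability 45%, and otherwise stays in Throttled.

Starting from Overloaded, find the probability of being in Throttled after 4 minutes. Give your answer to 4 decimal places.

Propagate the distribution vector 4 minutes from Overloaded.
After 0 minutes: (0.0000, 1.0000, 0.0000)
After 1 minute: (0.6500, 0.2000, 0.1500)
After 2 minutes: (0.3125, 0.4000, 0.2875)
After 3 minutes: (0.4231, 0.3500, 0.2269)
After 4 minutes: (0.3915, 0.3625, 0.2460)
P(in Throttled after 4 minutes) = 0.2460

0.2460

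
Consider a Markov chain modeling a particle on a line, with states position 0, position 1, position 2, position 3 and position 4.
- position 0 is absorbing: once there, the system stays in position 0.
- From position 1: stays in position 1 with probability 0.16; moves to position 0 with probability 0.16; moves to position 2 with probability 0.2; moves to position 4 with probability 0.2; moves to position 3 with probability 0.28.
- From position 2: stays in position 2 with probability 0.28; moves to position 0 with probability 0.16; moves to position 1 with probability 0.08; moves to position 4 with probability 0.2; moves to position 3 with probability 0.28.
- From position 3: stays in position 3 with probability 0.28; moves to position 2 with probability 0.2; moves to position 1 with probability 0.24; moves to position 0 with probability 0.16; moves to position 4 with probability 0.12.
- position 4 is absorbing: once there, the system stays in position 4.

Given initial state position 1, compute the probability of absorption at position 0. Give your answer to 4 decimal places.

0.4739

Let h(s) be the probability of absorption at position 0 starting from transient state s. Then h(position 0) = 1 and h(position 4) = 0. By first-step analysis:
h(position 1) = 0.16·1 + 0.16·h(position 1) + 0.2·h(position 2) + 0.28·h(position 3) + 0.2·0
h(position 2) = 0.16·1 + 0.08·h(position 1) + 0.28·h(position 2) + 0.28·h(position 3) + 0.2·0
h(position 3) = 0.16·1 + 0.24·h(position 1) + 0.2·h(position 2) + 0.28·h(position 3) + 0.12·0
Solving: h(position 1) = 0.4739, h(position 2) = 0.4739, h(position 3) = 0.5118.
Starting from position 1, the probability is 0.4739.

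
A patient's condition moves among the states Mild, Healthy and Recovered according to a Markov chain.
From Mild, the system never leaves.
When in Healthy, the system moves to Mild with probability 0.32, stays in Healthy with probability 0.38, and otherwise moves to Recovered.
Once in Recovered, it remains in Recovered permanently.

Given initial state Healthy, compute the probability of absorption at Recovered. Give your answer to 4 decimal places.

0.4839

Let h(s) be the probability of absorption at Recovered starting from transient state s. Then h(Recovered) = 1 and h(Mild) = 0. By first-step analysis:
h(Healthy) = 0.32·0 + 0.38·h(Healthy) + 0.3·1
Solving: h(Healthy) = 0.4839.
Starting from Healthy, the probability is 0.4839.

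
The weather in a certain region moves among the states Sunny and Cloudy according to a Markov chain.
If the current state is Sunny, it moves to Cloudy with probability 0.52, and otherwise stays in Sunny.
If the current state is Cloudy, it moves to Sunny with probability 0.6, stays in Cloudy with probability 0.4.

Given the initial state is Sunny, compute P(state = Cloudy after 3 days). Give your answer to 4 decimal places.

Propagate the distribution vector 3 days from Sunny.
After 0 days: (1.0000, 0.0000)
After 1 day: (0.4800, 0.5200)
After 2 days: (0.5424, 0.4576)
After 3 days: (0.5349, 0.4651)
P(in Cloudy after 3 days) = 0.4651

0.4651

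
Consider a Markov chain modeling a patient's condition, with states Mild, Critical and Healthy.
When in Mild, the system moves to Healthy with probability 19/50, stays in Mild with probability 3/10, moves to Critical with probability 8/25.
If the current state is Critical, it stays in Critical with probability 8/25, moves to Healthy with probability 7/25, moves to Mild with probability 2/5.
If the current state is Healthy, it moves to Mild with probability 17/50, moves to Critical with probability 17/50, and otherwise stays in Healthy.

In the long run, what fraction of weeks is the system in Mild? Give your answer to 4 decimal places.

Let the stationary distribution be π with π = πP and π_1 + π_2 + π_3 = 1.
π_1 = 0.3·π_1 + 0.4·π_2 + 0.34·π_3
π_2 = 0.32·π_1 + 0.32·π_2 + 0.34·π_3
Solving with the normalization constraint gives π = (0.3458, 0.3266, 0.3277).
So the stationary probability of Mild is 0.3458.

0.3458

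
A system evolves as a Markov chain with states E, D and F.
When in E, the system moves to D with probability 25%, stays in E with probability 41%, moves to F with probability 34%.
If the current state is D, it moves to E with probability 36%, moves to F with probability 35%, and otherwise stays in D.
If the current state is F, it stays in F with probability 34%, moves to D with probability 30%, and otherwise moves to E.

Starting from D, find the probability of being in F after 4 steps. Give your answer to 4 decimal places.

0.3428

Propagate the distribution vector 4 steps from D.
After 0 steps: (0.0000, 1.0000, 0.0000)
After 1 step: (0.3600, 0.2900, 0.3500)
After 2 steps: (0.3780, 0.2791, 0.3429)
After 3 steps: (0.3789, 0.2783, 0.3428)
After 4 steps: (0.3789, 0.2783, 0.3428)
P(in F after 4 steps) = 0.3428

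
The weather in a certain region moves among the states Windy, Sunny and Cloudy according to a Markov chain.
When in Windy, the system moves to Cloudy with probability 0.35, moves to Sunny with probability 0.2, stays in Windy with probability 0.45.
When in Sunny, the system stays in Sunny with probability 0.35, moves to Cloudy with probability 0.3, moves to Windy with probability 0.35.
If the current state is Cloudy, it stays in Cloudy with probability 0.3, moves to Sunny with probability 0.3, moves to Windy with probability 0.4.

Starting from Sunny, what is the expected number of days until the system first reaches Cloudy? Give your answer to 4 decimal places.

3.1304

Let t(s) be the expected number of days to first reach Cloudy from state s, with t(Cloudy) = 0. Conditioning on the first day:
t(Windy) = 1 + 0.45·t(Windy) + 0.2·t(Sunny)
t(Sunny) = 1 + 0.35·t(Windy) + 0.35·t(Sunny)
Solving: t(Windy) = 2.9565, t(Sunny) = 3.1304.
Expected days from Sunny to Cloudy: 3.1304.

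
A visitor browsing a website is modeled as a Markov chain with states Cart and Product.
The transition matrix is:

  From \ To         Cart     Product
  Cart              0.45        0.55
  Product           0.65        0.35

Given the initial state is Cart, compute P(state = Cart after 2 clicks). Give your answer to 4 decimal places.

0.5600

Sum over the intermediate state after 1 click:
P = P(Cart→Cart)·P(Cart→Cart) + P(Cart→Product)·P(Product→Cart)
  = 0.45×0.45 + 0.55×0.65
  = 0.2025 + 0.3575 = 0.5600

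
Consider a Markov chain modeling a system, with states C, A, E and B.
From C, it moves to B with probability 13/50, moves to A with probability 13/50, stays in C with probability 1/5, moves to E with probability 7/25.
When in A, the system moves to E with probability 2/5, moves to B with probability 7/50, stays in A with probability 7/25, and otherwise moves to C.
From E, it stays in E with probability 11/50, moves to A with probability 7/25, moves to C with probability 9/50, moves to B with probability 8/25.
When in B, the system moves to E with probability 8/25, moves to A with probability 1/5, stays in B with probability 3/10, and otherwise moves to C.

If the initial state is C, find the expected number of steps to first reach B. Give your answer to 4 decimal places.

Let t(s) be the expected number of steps to first reach B from state s, with t(B) = 0. Conditioning on the first step:
t(C) = 1 + 0.2·t(C) + 0.26·t(A) + 0.28·t(E)
t(A) = 1 + 0.18·t(C) + 0.28·t(A) + 0.4·t(E)
t(E) = 1 + 0.18·t(C) + 0.28·t(A) + 0.22·t(E)
Solving: t(C) = 4.0794, t(A) = 4.5518, t(E) = 3.8574.
Expected steps from C to B: 4.0794.

4.0794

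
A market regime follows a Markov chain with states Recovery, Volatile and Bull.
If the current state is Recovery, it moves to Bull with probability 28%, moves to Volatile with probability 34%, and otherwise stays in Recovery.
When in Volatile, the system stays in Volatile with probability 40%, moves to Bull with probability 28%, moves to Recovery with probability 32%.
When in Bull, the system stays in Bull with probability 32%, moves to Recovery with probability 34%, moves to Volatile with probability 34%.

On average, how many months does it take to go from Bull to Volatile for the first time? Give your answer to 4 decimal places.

Let t(s) be the expected number of months to first reach Volatile from state s, with t(Volatile) = 0. Conditioning on the first month:
t(Recovery) = 1 + 0.38·t(Recovery) + 0.28·t(Bull)
t(Bull) = 1 + 0.34·t(Recovery) + 0.32·t(Bull)
Solving: t(Recovery) = 2.9412, t(Bull) = 2.9412.
Expected months from Bull to Volatile: 2.9412.

2.9412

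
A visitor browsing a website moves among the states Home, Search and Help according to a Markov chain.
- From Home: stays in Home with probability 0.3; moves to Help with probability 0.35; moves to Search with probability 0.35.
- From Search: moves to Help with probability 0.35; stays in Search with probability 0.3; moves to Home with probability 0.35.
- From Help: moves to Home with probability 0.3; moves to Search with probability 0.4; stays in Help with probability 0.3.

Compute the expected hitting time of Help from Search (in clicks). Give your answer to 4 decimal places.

Let t(s) be the expected number of clicks to first reach Help from state s, with t(Help) = 0. Conditioning on the first click:
t(Home) = 1 + 0.3·t(Home) + 0.35·t(Search)
t(Search) = 1 + 0.35·t(Home) + 0.3·t(Search)
Solving: t(Home) = 2.8571, t(Search) = 2.8571.
Expected clicks from Search to Help: 2.8571.

2.8571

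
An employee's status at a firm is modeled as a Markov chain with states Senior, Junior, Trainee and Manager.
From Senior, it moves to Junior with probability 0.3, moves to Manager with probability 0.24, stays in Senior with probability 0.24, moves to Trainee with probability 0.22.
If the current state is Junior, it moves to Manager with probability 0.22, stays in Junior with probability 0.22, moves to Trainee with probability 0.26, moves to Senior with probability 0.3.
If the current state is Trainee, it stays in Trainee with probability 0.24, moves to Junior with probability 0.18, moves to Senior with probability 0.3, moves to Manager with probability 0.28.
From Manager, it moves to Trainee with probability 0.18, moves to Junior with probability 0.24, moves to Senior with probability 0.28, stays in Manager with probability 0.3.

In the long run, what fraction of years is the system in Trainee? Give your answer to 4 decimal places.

Let the stationary distribution be π with π = πP and π_1 + π_2 + π_3 + π_4 = 1.
π_1 = 0.24·π_1 + 0.3·π_2 + 0.3·π_3 + 0.28·π_4
π_2 = 0.3·π_1 + 0.22·π_2 + 0.18·π_3 + 0.24·π_4
π_3 = 0.22·π_1 + 0.26·π_2 + 0.24·π_3 + 0.18·π_4
Solving with the normalization constraint gives π = (0.2781, 0.2385, 0.2236, 0.2598).
So the stationary probability of Trainee is 0.2236.

0.2236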